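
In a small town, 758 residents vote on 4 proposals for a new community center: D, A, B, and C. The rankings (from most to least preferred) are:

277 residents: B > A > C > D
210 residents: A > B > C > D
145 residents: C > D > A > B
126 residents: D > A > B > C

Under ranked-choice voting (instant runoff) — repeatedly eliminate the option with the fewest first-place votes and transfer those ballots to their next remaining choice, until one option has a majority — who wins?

A

Round 1: D 126, A 210, B 277, C 145. Eliminate D.
Round 2: A 336, B 277, C 145. Eliminate C.
Round 3: A 481, B 277. A has a majority.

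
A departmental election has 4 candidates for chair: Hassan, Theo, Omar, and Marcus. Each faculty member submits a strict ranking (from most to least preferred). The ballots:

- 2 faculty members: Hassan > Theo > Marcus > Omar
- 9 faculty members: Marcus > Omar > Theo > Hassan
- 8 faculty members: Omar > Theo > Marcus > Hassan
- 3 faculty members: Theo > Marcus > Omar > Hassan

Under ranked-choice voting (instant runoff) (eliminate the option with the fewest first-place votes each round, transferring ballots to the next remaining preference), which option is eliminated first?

Round 1: Hassan 2, Theo 3, Omar 8, Marcus 9. Eliminate Hassan.

Hassan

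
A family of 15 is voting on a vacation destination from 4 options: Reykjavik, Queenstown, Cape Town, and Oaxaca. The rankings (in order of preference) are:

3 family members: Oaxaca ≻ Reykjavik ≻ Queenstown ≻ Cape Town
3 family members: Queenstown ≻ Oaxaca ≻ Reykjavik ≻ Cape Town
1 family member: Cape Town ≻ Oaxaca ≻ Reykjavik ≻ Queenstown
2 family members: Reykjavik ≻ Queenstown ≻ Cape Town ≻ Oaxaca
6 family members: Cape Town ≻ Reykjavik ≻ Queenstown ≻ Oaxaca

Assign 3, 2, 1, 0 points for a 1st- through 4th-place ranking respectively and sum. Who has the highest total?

Reykjavik: 3·2 + 3·1 + 1·1 + 2·3 + 6·2 = 28
Queenstown: 3·1 + 3·3 + 1·0 + 2·2 + 6·1 = 22
Cape Town: 3·0 + 3·0 + 1·3 + 2·1 + 6·3 = 23
Oaxaca: 3·3 + 3·2 + 1·2 + 2·0 + 6·0 = 17
Reykjavik has the highest Borda score (28).

Reykjavik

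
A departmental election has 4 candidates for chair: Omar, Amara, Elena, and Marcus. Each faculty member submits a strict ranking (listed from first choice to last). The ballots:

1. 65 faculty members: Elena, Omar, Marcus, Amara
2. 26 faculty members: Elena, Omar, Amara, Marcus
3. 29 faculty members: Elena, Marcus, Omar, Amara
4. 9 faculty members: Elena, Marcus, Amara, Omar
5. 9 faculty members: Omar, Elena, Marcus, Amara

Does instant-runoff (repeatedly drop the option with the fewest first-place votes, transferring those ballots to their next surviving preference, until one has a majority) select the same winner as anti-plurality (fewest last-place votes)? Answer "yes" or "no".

yes

Instant-runoff — R1 Omar 9, Amara 0, Elena 129, Marcus 0 (Elena winner). Winner: Elena.
Anti-plurality — last-place votes: Omar 9, Amara 103, Elena 0, Marcus 26. Winner: Elena.
The two methods agree.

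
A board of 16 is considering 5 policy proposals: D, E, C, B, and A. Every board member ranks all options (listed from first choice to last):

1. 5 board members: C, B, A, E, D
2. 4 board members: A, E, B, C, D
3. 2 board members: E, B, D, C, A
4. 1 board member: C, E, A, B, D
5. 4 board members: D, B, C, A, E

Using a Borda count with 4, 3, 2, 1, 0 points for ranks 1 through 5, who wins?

D: 5·0 + 4·0 + 2·2 + 1·0 + 4·4 = 20
E: 5·1 + 4·3 + 2·4 + 1·3 + 4·0 = 28
C: 5·4 + 4·1 + 2·1 + 1·4 + 4·2 = 38
B: 5·3 + 4·2 + 2·3 + 1·1 + 4·3 = 42
A: 5·2 + 4·4 + 2·0 + 1·2 + 4·1 = 32
B has the highest Borda score (42).

B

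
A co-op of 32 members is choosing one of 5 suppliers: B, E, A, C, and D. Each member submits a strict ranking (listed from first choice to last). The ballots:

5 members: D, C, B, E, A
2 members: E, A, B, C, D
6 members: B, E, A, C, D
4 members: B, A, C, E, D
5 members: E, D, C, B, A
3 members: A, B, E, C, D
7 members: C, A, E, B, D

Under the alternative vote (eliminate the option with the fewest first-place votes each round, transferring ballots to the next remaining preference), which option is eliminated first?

A

Round 1: B 10, E 7, A 3, C 7, D 5. Eliminate A.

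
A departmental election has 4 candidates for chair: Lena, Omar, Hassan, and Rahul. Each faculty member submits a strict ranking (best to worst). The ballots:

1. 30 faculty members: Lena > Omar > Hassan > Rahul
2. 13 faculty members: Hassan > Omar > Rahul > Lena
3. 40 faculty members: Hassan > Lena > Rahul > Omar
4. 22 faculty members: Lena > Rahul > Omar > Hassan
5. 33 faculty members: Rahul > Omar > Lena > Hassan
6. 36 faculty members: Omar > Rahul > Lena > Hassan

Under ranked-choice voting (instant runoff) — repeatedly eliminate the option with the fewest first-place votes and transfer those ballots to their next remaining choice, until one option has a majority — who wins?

Omar

Round 1: Lena 52, Omar 36, Hassan 53, Rahul 33. Eliminate Rahul.
Round 2: Lena 52, Omar 69, Hassan 53. Eliminate Lena.
Round 3: Omar 121, Hassan 53. Omar has a majority.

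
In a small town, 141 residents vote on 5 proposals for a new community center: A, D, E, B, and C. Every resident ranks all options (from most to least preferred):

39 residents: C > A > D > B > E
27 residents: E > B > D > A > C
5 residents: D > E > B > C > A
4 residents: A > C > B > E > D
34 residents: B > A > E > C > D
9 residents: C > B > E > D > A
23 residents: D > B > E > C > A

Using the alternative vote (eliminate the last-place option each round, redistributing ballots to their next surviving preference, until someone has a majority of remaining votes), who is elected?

B

Round 1: A 4, D 28, E 27, B 34, C 48. Eliminate A.
Round 2: D 28, E 27, B 34, C 52. Eliminate E.
Round 3: D 28, B 61, C 52. Eliminate D.
Round 4: B 89, C 52. B has a majority.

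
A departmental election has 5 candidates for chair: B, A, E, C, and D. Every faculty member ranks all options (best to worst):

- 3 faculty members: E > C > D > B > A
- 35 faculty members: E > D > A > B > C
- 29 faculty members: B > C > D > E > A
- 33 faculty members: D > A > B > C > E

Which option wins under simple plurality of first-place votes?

E

First-place votes: B 29, A 0, E 38, C 0, D 33.
E has the most first-place votes.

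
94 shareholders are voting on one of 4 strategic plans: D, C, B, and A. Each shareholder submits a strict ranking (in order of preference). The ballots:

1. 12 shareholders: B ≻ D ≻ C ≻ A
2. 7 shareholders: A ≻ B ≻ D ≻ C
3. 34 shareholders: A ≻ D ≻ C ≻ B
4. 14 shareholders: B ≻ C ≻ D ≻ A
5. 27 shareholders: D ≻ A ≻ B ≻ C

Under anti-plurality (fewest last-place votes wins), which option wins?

D

Last-place votes: D 0, C 34, B 34, A 26.
D is ranked last by the fewest voters, so D wins.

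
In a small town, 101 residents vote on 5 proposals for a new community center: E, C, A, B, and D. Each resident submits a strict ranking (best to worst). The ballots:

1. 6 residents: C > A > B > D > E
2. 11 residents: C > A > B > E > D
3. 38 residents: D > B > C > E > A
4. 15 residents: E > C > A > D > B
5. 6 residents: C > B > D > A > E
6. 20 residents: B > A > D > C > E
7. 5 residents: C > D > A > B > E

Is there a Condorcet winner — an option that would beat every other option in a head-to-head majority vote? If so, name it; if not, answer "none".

none

Checking pairwise contests:
C beats E 86–15.
B beats C 58–43.
E beats A 53–48.
D beats B 58–43.
A beats D 52–49.
Every option loses at least one head-to-head, so there is no Condorcet winner.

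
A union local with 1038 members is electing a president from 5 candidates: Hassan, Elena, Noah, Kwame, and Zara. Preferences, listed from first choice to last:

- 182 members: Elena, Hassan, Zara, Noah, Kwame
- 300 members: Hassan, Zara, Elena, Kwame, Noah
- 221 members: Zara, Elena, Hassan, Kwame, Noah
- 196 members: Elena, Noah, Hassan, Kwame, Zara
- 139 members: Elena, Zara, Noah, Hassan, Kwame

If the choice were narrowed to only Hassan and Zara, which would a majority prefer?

Voters preferring Hassan to Zara: 678; preferring Zara to Hassan: 360.
Hassan wins the head-to-head.

Hassan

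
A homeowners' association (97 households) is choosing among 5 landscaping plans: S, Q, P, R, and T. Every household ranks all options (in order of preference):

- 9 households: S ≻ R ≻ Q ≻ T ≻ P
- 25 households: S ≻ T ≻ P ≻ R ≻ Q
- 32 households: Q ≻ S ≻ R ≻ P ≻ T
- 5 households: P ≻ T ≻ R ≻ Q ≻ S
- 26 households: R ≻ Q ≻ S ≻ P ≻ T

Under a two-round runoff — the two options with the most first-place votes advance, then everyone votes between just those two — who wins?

Q

Round 1 first-place votes: S 34, Q 32, P 5, R 26, T 0.
S and Q advance.
Runoff: S is preferred to Q by 34 voters; Q by 63.
Q wins the runoff.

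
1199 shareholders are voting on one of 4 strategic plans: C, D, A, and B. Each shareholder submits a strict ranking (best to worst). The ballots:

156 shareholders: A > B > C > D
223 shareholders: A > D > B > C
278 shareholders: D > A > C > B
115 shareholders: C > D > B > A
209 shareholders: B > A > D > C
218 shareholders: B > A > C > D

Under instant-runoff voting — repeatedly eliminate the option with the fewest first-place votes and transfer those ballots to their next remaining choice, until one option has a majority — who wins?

Round 1: C 115, D 278, A 379, B 427. Eliminate C.
Round 2: D 393, A 379, B 427. Eliminate A.
Round 3: D 616, B 583. D has a majority.

D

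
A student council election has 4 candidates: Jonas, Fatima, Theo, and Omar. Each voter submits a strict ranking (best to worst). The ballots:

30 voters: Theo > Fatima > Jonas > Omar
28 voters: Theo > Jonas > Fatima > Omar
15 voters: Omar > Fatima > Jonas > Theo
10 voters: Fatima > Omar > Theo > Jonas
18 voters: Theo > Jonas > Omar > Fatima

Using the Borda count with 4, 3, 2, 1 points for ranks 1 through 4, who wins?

Jonas: 30·2 + 28·3 + 15·2 + 10·1 + 18·3 = 238
Fatima: 30·3 + 28·2 + 15·3 + 10·4 + 18·1 = 249
Theo: 30·4 + 28·4 + 15·1 + 10·2 + 18·4 = 339
Omar: 30·1 + 28·1 + 15·4 + 10·3 + 18·2 = 184
Theo has the highest Borda score (339).

Theo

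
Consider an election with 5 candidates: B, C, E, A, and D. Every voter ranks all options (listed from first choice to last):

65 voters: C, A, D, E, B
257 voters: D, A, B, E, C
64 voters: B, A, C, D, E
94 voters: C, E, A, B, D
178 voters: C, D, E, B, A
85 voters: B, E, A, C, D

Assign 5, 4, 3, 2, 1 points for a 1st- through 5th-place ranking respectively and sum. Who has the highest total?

B: 65·1 + 257·3 + 64·5 + 94·2 + 178·2 + 85·5 = 2125
C: 65·5 + 257·1 + 64·3 + 94·5 + 178·5 + 85·2 = 2304
E: 65·2 + 257·2 + 64·1 + 94·4 + 178·3 + 85·4 = 1958
A: 65·4 + 257·4 + 64·4 + 94·3 + 178·1 + 85·3 = 2259
D: 65·3 + 257·5 + 64·2 + 94·1 + 178·4 + 85·1 = 2499
D has the highest Borda score (2499).

D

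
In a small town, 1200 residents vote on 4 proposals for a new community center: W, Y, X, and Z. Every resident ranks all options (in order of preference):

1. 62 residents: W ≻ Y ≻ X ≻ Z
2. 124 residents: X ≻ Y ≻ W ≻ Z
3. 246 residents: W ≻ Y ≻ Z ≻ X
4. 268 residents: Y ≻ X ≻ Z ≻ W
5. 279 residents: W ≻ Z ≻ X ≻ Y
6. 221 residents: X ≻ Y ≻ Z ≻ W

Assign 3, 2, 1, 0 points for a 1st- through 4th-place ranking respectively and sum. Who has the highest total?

Y

W: 62·3 + 124·1 + 246·3 + 268·0 + 279·3 + 221·0 = 1885
Y: 62·2 + 124·2 + 246·2 + 268·3 + 279·0 + 221·2 = 2110
X: 62·1 + 124·3 + 246·0 + 268·2 + 279·1 + 221·3 = 1912
Z: 62·0 + 124·0 + 246·1 + 268·1 + 279·2 + 221·1 = 1293
Y has the highest Borda score (2110).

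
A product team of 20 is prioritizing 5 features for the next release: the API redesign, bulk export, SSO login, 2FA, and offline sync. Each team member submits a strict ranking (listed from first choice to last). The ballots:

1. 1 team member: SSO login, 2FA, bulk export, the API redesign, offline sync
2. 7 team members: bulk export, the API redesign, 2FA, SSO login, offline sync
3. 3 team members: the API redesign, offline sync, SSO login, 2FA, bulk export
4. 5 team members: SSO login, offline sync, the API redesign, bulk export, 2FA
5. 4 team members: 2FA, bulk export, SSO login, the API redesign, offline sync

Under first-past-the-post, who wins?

First-place votes: the API redesign 3, bulk export 7, SSO login 6, 2FA 4, offline sync 0.
bulk export has the most first-place votes.

bulk export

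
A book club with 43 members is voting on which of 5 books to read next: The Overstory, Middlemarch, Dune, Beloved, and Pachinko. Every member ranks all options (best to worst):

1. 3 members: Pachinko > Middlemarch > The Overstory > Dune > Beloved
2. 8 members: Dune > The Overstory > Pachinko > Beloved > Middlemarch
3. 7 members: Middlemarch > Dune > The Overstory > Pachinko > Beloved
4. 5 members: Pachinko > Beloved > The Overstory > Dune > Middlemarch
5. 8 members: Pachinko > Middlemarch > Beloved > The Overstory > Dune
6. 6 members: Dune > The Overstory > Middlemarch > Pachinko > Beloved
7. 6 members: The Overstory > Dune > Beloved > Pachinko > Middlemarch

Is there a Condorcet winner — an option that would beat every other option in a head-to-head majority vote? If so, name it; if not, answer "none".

The Overstory

The Overstory vs Middlemarch: 25–18 for The Overstory.
The Overstory vs Dune: 22–21 for The Overstory.
The Overstory vs Beloved: 30–13 for The Overstory.
The Overstory vs Pachinko: 27–16 for The Overstory.
The Overstory beats every other option head-to-head.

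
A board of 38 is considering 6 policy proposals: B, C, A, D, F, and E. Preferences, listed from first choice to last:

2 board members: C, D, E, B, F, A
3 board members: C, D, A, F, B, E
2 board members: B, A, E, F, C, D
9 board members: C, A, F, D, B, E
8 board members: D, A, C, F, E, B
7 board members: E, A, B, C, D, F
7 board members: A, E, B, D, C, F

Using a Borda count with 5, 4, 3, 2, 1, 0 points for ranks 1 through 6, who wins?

A

B: 2·2 + 3·1 + 2·5 + 9·1 + 8·0 + 7·3 + 7·3 = 68
C: 2·5 + 3·5 + 2·1 + 9·5 + 8·3 + 7·2 + 7·1 = 117
A: 2·0 + 3·3 + 2·4 + 9·4 + 8·4 + 7·4 + 7·5 = 148
D: 2·4 + 3·4 + 2·0 + 9·2 + 8·5 + 7·1 + 7·2 = 99
F: 2·1 + 3·2 + 2·2 + 9·3 + 8·2 + 7·0 + 7·0 = 55
E: 2·3 + 3·0 + 2·3 + 9·0 + 8·1 + 7·5 + 7·4 = 83
A has the highest Borda score (148).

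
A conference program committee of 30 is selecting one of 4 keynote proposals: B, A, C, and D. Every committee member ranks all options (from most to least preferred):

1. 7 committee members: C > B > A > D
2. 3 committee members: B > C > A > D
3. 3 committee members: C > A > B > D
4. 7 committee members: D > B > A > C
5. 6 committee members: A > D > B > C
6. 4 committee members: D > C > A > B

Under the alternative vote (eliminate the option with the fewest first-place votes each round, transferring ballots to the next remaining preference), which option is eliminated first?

Round 1: B 3, A 6, C 10, D 11. Eliminate B.

B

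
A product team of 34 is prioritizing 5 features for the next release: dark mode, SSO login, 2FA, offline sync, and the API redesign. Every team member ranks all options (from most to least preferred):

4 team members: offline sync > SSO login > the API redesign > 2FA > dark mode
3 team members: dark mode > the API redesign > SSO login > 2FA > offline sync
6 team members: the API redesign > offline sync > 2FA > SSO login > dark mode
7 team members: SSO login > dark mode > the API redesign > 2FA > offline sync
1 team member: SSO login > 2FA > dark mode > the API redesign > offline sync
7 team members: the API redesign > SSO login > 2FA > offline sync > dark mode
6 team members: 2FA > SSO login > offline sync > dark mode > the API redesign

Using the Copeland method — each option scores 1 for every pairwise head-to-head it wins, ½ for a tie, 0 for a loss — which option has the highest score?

SSO login

dark mode: ties the API redesign; loses to SSO login, 2FA, and offline sync → score 0.5.
SSO login: beats dark mode, 2FA, offline sync, and the API redesign → score 4.
2FA: beats dark mode and offline sync; loses to SSO login and the API redesign → score 2.
offline sync: beats dark mode; loses to SSO login, 2FA, and the API redesign → score 1.
the API redesign: beats 2FA and offline sync; ties dark mode; loses to SSO login → score 2.5.
SSO login has the best pairwise record.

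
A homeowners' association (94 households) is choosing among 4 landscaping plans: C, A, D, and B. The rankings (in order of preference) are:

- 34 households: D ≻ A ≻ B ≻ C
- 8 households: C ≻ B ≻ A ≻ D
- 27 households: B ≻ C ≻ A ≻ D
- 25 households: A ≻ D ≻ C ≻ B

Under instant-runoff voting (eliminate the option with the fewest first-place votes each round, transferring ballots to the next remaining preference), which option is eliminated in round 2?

A

Round 1: C 8, A 25, D 34, B 27. Eliminate C.
Round 2: A 25, D 34, B 35. Eliminate A.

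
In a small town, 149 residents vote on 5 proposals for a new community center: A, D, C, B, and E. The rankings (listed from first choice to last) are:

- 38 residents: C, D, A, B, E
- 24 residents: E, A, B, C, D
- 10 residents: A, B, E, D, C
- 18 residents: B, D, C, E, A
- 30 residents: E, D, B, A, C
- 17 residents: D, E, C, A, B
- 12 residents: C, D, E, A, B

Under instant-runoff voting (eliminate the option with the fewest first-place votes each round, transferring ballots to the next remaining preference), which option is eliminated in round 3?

B

Round 1: A 10, D 17, C 50, B 18, E 54. Eliminate A.
Round 2: D 17, C 50, B 28, E 54. Eliminate D.
Round 3: C 50, B 28, E 71. Eliminate B.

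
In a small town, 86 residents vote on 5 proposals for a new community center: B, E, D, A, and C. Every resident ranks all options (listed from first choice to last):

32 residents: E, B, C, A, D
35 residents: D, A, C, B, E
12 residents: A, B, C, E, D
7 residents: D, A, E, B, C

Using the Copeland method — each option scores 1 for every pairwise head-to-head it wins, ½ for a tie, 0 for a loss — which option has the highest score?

A

B: beats E, D, and C; loses to A → score 3.
E: beats D; loses to B, A, and C → score 1.
D: loses to B, E, A, and C → score 0.
A: beats B, E, D, and C → score 4.
C: beats E and D; loses to B and A → score 2.
A has the best pairwise record.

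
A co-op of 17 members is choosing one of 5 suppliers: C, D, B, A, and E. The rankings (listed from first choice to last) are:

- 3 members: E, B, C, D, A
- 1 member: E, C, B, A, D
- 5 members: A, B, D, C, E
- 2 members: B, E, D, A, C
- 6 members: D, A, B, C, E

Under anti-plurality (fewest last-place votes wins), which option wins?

Last-place votes: C 2, D 1, B 0, A 3, E 11.
B is ranked last by the fewest voters, so B wins.

B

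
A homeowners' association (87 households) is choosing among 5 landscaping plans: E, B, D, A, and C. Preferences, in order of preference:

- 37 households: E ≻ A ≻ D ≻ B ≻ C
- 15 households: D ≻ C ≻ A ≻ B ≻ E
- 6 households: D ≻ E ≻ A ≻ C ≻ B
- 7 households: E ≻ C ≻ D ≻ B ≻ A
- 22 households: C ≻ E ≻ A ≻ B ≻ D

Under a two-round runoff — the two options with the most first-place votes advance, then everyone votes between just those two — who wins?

Round 1 first-place votes: E 44, B 0, D 21, A 0, C 22.
E and C advance.
Runoff: E is preferred to C by 50 voters; C by 37.
E wins the runoff.

E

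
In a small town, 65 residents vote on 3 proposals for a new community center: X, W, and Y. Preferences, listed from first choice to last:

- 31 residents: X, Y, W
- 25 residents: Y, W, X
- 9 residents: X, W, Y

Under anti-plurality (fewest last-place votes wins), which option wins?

Last-place votes: X 25, W 31, Y 9.
Y is ranked last by the fewest voters, so Y wins.

Y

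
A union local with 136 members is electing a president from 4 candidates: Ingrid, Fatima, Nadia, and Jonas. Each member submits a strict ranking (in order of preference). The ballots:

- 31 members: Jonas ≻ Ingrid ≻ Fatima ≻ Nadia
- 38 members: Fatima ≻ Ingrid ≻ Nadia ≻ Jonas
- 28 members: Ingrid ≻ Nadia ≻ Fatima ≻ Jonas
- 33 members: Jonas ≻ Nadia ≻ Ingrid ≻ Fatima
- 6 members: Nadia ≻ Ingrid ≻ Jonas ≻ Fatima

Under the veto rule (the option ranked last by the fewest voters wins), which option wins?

Last-place votes: Ingrid 0, Fatima 39, Nadia 31, Jonas 66.
Ingrid is ranked last by the fewest voters, so Ingrid wins.

Ingrid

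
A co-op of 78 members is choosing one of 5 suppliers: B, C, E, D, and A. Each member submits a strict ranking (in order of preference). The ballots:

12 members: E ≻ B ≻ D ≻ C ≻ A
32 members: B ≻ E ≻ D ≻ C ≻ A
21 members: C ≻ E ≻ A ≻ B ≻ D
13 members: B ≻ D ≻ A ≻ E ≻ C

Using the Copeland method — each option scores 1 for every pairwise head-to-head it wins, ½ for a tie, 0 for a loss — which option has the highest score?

B

B: beats C, E, D, and A → score 4.
C: beats A; loses to B, E, and D → score 1.
E: beats C, D, and A; loses to B → score 3.
D: beats C and A; loses to B and E → score 2.
A: loses to B, C, E, and D → score 0.
B has the best pairwise record.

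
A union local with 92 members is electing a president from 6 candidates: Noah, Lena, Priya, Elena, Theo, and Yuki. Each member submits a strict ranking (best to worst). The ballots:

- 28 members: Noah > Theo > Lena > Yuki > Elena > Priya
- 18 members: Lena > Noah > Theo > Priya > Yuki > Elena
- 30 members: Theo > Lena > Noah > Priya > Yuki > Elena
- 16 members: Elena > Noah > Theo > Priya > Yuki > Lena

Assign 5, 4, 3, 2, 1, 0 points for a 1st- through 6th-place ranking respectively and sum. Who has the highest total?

Noah

Noah: 28·5 + 18·4 + 30·3 + 16·4 = 366
Lena: 28·3 + 18·5 + 30·4 + 16·0 = 294
Priya: 28·0 + 18·2 + 30·2 + 16·2 = 128
Elena: 28·1 + 18·0 + 30·0 + 16·5 = 108
Theo: 28·4 + 18·3 + 30·5 + 16·3 = 364
Yuki: 28·2 + 18·1 + 30·1 + 16·1 = 120
Noah has the highest Borda score (366).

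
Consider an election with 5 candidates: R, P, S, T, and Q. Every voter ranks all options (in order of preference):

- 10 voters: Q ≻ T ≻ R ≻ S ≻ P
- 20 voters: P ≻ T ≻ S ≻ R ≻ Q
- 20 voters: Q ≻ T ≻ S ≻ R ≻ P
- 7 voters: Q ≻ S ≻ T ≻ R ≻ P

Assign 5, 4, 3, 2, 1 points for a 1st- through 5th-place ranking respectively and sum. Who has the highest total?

R: 10·3 + 20·2 + 20·2 + 7·2 = 124
P: 10·1 + 20·5 + 20·1 + 7·1 = 137
S: 10·2 + 20·3 + 20·3 + 7·4 = 168
T: 10·4 + 20·4 + 20·4 + 7·3 = 221
Q: 10·5 + 20·1 + 20·5 + 7·5 = 205
T has the highest Borda score (221).

T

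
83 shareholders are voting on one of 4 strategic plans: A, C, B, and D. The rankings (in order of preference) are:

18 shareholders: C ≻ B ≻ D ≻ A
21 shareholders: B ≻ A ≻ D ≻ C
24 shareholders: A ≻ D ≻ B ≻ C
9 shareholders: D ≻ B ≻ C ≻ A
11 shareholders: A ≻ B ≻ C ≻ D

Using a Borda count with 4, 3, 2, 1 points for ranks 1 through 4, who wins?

A: 18·1 + 21·3 + 24·4 + 9·1 + 11·4 = 230
C: 18·4 + 21·1 + 24·1 + 9·2 + 11·2 = 157
B: 18·3 + 21·4 + 24·2 + 9·3 + 11·3 = 246
D: 18·2 + 21·2 + 24·3 + 9·4 + 11·1 = 197
B has the highest Borda score (246).

B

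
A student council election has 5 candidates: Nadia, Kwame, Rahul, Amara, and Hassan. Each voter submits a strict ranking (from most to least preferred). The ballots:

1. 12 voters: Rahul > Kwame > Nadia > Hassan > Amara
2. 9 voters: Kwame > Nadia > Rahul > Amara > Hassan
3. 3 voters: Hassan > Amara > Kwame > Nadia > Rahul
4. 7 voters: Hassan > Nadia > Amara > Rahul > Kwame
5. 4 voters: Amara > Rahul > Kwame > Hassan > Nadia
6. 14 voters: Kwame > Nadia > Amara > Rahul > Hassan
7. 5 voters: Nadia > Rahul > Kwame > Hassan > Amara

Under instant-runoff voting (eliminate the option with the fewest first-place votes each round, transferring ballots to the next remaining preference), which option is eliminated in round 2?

Round 1: Nadia 5, Kwame 23, Rahul 12, Amara 4, Hassan 10. Eliminate Amara.
Round 2: Nadia 5, Kwame 23, Rahul 16, Hassan 10. Eliminate Nadia.

Nadia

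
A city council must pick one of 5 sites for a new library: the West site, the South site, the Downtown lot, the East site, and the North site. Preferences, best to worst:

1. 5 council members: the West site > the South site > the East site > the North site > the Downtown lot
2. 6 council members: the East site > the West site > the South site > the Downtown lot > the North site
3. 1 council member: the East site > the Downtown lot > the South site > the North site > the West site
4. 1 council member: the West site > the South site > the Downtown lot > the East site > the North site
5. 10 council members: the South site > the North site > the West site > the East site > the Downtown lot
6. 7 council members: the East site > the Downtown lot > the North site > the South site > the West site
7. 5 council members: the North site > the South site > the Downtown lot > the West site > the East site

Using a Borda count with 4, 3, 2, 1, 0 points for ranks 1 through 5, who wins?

the West site: 5·4 + 6·3 + 1·0 + 1·4 + 10·2 + 7·0 + 5·1 = 67
the South site: 5·3 + 6·2 + 1·2 + 1·3 + 10·4 + 7·1 + 5·3 = 94
the Downtown lot: 5·0 + 6·1 + 1·3 + 1·2 + 10·0 + 7·3 + 5·2 = 42
the East site: 5·2 + 6·4 + 1·4 + 1·1 + 10·1 + 7·4 + 5·0 = 77
the North site: 5·1 + 6·0 + 1·1 + 1·0 + 10·3 + 7·2 + 5·4 = 70
the South site has the highest Borda score (94).

the South site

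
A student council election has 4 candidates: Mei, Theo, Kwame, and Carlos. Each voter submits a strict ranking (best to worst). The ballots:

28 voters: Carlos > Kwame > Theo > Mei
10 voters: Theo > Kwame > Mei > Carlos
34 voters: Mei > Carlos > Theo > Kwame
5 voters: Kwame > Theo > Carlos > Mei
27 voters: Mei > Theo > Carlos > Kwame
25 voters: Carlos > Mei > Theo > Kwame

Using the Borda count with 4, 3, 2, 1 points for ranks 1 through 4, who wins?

Carlos

Mei: 28·1 + 10·2 + 34·4 + 5·1 + 27·4 + 25·3 = 372
Theo: 28·2 + 10·4 + 34·2 + 5·3 + 27·3 + 25·2 = 310
Kwame: 28·3 + 10·3 + 34·1 + 5·4 + 27·1 + 25·1 = 220
Carlos: 28·4 + 10·1 + 34·3 + 5·2 + 27·2 + 25·4 = 388
Carlos has the highest Borda score (388).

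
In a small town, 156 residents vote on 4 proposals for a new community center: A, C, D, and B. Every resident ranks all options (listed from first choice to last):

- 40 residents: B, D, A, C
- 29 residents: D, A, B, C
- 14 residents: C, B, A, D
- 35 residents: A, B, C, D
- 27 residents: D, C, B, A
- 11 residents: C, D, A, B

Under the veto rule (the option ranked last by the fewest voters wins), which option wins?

Last-place votes: A 27, C 69, D 49, B 11.
B is ranked last by the fewest voters, so B wins.

B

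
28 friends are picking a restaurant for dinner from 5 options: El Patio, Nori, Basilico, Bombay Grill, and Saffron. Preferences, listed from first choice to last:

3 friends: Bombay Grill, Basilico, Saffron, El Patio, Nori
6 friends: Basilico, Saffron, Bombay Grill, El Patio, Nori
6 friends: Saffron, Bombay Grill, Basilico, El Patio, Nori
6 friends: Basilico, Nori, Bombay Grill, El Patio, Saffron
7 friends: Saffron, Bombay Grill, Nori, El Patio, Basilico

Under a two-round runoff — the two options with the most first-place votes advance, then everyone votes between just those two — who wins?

Round 1 first-place votes: El Patio 0, Nori 0, Basilico 12, Bombay Grill 3, Saffron 13.
Saffron and Basilico advance.
Runoff: Saffron is preferred to Basilico by 13 voters; Basilico by 15.
Basilico wins the runoff.

Basilico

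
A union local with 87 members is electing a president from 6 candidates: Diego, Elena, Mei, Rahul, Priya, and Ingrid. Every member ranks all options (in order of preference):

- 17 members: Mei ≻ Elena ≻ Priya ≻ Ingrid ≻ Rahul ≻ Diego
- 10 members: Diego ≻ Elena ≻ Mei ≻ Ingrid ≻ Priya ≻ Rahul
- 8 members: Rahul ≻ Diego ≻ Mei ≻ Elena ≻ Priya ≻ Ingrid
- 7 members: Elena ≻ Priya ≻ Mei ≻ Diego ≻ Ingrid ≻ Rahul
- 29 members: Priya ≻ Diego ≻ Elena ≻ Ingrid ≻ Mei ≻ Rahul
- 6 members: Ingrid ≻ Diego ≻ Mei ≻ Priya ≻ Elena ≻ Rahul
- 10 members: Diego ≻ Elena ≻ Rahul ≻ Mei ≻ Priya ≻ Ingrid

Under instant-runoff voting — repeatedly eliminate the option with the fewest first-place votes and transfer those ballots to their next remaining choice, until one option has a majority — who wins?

Priya

Round 1: Diego 20, Elena 7, Mei 17, Rahul 8, Priya 29, Ingrid 6. Eliminate Ingrid.
Round 2: Diego 26, Elena 7, Mei 17, Rahul 8, Priya 29. Eliminate Elena.
Round 3: Diego 26, Mei 17, Rahul 8, Priya 36. Eliminate Rahul.
Round 4: Diego 34, Mei 17, Priya 36. Eliminate Mei.
Round 5: Diego 34, Priya 53. Priya has a majority.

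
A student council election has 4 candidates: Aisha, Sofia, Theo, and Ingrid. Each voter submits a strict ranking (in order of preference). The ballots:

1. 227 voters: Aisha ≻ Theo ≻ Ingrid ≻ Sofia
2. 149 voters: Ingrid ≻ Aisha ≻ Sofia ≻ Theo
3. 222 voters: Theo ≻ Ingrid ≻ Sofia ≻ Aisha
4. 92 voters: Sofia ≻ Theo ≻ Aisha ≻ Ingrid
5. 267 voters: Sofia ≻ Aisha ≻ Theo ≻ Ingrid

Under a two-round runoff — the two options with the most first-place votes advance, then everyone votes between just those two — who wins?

Round 1 first-place votes: Aisha 227, Sofia 359, Theo 222, Ingrid 149.
Sofia and Aisha advance.
Runoff: Sofia is preferred to Aisha by 581 voters; Aisha by 376.
Sofia wins the runoff.

Sofia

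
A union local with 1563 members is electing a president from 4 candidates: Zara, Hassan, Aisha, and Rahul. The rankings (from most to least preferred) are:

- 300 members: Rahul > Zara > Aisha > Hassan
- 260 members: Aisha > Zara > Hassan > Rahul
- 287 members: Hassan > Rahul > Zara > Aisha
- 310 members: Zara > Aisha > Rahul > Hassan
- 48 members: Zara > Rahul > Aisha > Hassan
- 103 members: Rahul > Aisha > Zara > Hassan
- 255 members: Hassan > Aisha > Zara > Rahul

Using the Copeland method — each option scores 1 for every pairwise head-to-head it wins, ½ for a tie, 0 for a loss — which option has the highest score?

Zara

Zara: beats Hassan, Aisha, and Rahul → score 3.
Hassan: beats Rahul; loses to Zara and Aisha → score 1.
Aisha: beats Hassan and Rahul; loses to Zara → score 2.
Rahul: loses to Zara, Hassan, and Aisha → score 0.
Zara has the best pairwise record.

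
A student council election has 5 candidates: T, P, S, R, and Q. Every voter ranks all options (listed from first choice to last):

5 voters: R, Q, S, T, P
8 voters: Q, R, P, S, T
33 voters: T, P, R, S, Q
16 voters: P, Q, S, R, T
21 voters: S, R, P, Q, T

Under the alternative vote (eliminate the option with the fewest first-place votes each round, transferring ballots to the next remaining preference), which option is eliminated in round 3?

P

Round 1: T 33, P 16, S 21, R 5, Q 8. Eliminate R.
Round 2: T 33, P 16, S 21, Q 13. Eliminate Q.
Round 3: T 33, P 24, S 26. Eliminate P.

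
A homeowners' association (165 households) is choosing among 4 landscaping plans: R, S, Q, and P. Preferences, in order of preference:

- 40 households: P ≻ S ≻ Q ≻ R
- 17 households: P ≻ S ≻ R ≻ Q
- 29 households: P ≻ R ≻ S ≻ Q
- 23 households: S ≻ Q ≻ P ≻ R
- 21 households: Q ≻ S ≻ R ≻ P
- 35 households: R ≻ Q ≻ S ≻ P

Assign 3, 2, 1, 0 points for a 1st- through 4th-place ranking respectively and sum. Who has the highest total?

S

R: 40·0 + 17·1 + 29·2 + 23·0 + 21·1 + 35·3 = 201
S: 40·2 + 17·2 + 29·1 + 23·3 + 21·2 + 35·1 = 289
Q: 40·1 + 17·0 + 29·0 + 23·2 + 21·3 + 35·2 = 219
P: 40·3 + 17·3 + 29·3 + 23·1 + 21·0 + 35·0 = 281
S has the highest Borda score (289).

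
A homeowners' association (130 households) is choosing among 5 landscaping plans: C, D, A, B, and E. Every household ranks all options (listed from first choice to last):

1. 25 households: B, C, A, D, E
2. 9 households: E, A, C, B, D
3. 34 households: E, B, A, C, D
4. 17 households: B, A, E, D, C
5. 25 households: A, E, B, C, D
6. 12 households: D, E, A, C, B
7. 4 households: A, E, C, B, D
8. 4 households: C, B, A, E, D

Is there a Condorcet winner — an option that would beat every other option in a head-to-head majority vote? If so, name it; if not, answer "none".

none

Checking pairwise contests:
A beats C 101–29.
C beats D 101–29.
B beats A 80–50.
E beats B 84–46.
A beats E 75–55.
Every option loses at least one head-to-head, so there is no Condorcet winner.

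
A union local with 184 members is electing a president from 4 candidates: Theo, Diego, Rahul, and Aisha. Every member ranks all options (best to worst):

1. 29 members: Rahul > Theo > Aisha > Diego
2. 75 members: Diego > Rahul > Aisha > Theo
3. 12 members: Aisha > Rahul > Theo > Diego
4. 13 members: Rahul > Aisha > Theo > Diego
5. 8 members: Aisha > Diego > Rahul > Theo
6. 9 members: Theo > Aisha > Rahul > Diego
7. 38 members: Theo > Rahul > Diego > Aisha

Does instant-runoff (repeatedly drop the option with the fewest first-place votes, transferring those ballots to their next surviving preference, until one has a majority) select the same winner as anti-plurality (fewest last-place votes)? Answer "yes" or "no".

yes

Instant-runoff — R1 Theo 47, Diego 75, Rahul 42, Aisha 20 (Aisha out); R2 Theo 47, Diego 83, Rahul 54 (Theo out); R3 Diego 83, Rahul 101 (Rahul winner). Winner: Rahul.
Anti-plurality — last-place votes: Theo 83, Diego 63, Rahul 0, Aisha 38. Winner: Rahul.
The two methods agree.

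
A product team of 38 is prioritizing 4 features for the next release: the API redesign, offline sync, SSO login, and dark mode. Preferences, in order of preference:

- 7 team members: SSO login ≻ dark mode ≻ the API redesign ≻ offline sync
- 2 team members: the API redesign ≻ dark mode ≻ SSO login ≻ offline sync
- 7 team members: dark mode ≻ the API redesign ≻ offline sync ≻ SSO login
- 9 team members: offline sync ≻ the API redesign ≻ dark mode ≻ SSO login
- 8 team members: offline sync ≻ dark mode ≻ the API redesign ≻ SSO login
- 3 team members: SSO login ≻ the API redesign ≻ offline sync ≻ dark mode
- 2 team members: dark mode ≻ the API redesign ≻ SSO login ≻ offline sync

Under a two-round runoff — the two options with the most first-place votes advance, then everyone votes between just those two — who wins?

Round 1 first-place votes: the API redesign 2, offline sync 17, SSO login 10, dark mode 9.
offline sync and SSO login advance.
Runoff: offline sync is preferred to SSO login by 24 voters; SSO login by 14.
offline sync wins the runoff.

offline sync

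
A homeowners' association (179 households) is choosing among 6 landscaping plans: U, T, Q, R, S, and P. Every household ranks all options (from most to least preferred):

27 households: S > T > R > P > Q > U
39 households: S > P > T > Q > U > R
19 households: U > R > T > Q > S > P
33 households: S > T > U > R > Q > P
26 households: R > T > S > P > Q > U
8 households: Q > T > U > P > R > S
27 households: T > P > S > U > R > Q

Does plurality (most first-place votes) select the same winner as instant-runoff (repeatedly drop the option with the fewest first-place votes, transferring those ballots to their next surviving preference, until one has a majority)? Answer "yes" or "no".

yes

Plurality — first-place votes: U 19, T 27, Q 8, R 26, S 99, P 0. Winner: S.
Instant-runoff — R1 U 19, T 27, Q 8, R 26, S 99, P 0 (S winner). Winner: S.
The two methods agree.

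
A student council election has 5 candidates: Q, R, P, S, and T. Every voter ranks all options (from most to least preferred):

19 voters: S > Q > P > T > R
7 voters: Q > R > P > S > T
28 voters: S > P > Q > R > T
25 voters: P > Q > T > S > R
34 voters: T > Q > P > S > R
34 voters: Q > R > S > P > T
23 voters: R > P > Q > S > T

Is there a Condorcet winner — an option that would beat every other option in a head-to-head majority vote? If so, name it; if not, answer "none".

Q

Q vs R: 147–23 for Q.
Q vs P: 94–76 for Q.
Q vs S: 123–47 for Q.
Q vs T: 136–34 for Q.
Q beats every other option head-to-head.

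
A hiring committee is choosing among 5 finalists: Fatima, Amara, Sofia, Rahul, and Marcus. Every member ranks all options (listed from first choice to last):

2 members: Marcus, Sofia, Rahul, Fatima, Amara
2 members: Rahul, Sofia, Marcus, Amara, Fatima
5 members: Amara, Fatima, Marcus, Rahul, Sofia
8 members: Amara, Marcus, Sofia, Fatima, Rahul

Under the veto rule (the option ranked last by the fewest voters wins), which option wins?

Last-place votes: Fatima 2, Amara 2, Sofia 5, Rahul 8, Marcus 0.
Marcus is ranked last by the fewest voters, so Marcus wins.

Marcus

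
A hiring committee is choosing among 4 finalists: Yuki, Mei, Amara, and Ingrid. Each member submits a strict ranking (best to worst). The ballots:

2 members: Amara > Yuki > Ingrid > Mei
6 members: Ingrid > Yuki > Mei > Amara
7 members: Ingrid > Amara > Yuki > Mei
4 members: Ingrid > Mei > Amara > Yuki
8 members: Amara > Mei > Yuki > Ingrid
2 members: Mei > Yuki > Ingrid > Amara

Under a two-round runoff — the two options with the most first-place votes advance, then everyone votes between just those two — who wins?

Ingrid

Round 1 first-place votes: Yuki 0, Mei 2, Amara 10, Ingrid 17.
Ingrid and Amara advance.
Runoff: Ingrid is preferred to Amara by 19 voters; Amara by 10.
Ingrid wins the runoff.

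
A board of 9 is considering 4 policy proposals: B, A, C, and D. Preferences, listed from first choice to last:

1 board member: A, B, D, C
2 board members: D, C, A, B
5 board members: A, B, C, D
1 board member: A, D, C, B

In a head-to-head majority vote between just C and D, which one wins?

Voters preferring C to D: 5; preferring D to C: 4.
C wins the head-to-head.

C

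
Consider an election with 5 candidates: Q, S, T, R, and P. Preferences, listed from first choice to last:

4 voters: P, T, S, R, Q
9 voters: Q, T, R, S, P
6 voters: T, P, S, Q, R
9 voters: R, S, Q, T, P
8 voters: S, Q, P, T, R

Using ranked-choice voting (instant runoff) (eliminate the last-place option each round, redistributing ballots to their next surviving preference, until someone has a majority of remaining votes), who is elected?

Round 1: Q 9, S 8, T 6, R 9, P 4. Eliminate P.
Round 2: Q 9, S 8, T 10, R 9. Eliminate S.
Round 3: Q 17, T 10, R 9. Eliminate R.
Round 4: Q 26, T 10. Q has a majority.

Q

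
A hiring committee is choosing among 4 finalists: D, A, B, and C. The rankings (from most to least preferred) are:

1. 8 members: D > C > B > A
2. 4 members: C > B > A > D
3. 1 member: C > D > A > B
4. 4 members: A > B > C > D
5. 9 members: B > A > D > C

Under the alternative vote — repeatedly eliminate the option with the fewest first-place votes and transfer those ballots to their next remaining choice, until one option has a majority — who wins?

B

Round 1: D 8, A 4, B 9, C 5. Eliminate A.
Round 2: D 8, B 13, C 5. Eliminate C.
Round 3: D 9, B 17. B has a majority.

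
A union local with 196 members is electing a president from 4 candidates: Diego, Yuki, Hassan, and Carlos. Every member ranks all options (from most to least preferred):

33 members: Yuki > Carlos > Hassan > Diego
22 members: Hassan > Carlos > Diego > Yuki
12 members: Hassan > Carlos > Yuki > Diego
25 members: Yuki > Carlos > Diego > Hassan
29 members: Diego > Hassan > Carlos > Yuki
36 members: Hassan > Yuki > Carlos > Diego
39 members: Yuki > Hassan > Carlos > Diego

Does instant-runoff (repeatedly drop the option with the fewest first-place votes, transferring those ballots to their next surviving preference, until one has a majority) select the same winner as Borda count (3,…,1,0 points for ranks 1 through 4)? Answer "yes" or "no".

Instant-runoff — R1 Diego 29, Yuki 97, Hassan 70, Carlos 0 (Carlos out); R2 Diego 29, Yuki 97, Hassan 70 (Diego out); R3 Yuki 97, Hassan 99 (Hassan winner). Winner: Hassan.
Borda — scores: Diego 134, Yuki 375, Hassan 379, Carlos 288. Winner: Hassan.
The two methods agree.

yes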